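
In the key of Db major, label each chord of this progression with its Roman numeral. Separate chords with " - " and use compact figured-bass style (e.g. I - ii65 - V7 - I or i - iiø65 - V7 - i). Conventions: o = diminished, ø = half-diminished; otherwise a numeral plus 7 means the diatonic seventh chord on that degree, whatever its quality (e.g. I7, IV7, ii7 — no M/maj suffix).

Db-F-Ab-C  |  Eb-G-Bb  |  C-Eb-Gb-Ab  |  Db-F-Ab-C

Db-F-Ab-C: root Db is the tonic; major seventh chord there is I7.
Eb-G-Bb: chromatic; Eb is V of V, so V/V.
C-Eb-Gb-Ab: dominant seventh chord on Ab = scale degree 5 → V65.
Db-F-Ab-C: root Db is the tonic; major seventh chord there is I7.

I7 - V/V - V65 - I7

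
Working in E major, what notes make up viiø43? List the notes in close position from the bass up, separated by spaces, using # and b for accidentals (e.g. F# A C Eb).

A C# D# F#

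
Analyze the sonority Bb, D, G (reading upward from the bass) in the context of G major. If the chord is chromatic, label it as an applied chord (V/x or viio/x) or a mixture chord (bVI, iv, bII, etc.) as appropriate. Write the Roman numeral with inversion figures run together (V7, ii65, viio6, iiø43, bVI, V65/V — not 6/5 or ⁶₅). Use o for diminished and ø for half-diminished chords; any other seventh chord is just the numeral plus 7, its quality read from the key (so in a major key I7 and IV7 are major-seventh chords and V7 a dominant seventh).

i6

The pitches G-Bb-D form a minor triad rooted on G.
G is the first degree of G major. This is the minor tonic, borrowed from the parallel minor.
With Bb in the bass the chord is in first inversion, so the figured bass is 6.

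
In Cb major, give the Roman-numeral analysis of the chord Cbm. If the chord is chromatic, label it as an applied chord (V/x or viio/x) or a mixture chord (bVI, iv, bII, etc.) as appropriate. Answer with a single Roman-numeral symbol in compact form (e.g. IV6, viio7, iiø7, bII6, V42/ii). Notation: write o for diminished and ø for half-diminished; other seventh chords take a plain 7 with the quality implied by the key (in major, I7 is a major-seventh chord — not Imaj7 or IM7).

i

The pitches Cb-Ebb-Gb form a minor triad rooted on Cb.
Cb is the first degree of Cb major. This is the minor tonic, borrowed from the parallel minor.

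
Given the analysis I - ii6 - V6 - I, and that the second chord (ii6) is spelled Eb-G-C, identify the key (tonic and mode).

The anchor chord is a minor triad on C, labeled ii6.
Counting down one scale step from C places the tonic on Bb; a minor triad on degree 2 is diatonic only in major.

Bb major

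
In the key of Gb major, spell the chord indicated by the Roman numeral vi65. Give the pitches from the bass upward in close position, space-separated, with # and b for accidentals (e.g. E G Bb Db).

Gb Bb Db Eb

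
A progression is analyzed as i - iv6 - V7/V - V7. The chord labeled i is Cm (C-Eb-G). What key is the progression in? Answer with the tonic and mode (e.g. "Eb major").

The anchor chord is a minor triad on C, labeled i.
If C is scale degree 1 and the mode makes that degree carry a minor triad, the tonic is C and the mode is minor.

C minor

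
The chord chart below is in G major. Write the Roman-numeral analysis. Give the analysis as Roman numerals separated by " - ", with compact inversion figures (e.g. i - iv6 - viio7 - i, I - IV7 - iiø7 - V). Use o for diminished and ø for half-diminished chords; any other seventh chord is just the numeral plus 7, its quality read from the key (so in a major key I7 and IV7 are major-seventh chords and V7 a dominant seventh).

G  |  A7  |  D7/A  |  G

I - V7/V - V43 - I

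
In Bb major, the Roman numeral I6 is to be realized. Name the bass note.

D

I in Bb major has root Bb; the chord is Bb-D-F.
The figure 6 means first inversion — the third is in the bass.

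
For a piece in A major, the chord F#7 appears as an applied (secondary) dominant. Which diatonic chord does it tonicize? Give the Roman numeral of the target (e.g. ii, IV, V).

ii

The chord is a dominant seventh chord on F#.
A dominant resolves down a perfect fifth: F# → B. In A major, B is scale degree 2, i.e. ii.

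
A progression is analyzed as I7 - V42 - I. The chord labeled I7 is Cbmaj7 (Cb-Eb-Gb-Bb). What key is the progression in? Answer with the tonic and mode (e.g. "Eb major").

Cb major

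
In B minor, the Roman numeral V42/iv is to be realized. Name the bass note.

A

The applied chord V42/iv is rooted on B: B-D#-F#-A.
The figure 42 means third inversion — the seventh is in the bass.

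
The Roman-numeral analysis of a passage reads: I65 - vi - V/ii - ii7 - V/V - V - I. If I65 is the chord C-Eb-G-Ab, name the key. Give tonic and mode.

Ab major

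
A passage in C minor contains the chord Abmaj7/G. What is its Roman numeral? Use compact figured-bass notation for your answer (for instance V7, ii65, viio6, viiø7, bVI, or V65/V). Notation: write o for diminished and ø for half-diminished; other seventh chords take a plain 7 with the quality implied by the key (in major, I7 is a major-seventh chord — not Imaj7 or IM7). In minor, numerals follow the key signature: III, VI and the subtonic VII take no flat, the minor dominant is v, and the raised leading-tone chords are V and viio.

The pitches Ab-C-Eb-G form a major seventh chord rooted on Ab.
Ab is scale degree 6 in C minor, and a major seventh chord on that degree is written VI7.
With G in the bass the chord is in third inversion, so the figured bass is 42.

VI42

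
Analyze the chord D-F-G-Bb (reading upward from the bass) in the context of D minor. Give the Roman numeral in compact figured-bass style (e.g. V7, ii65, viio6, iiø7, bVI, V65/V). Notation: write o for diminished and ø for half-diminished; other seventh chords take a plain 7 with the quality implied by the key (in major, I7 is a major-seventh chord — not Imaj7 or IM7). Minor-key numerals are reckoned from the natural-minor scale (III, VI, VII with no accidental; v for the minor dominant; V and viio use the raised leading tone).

iv43

Stacked in thirds the chord is G-Bb-D-F: a minor seventh chord on G.
In D minor, G is the subdominant; the diatonic minor seventh chord there is iv7.
With D in the bass the chord is in second inversion, so the figured bass is 43.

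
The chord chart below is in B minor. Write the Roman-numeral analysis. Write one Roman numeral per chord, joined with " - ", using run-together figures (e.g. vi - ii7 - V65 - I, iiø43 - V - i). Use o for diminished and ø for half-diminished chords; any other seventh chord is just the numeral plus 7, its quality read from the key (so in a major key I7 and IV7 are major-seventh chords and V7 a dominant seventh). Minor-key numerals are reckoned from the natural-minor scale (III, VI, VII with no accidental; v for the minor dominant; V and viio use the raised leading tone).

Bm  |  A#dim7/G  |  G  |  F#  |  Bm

i - viio42 - VI - V - i

Bm: root B is the tonic; minor triad there is i.
A#dim7/G: fully diminished seventh chord on A# = scale degree 7 → viio42.
G has root G, degree 6 in B minor, so VI.
F#: root F# is the dominant; major triad there is V.
Bm: minor triad on B = scale degree 1 → i.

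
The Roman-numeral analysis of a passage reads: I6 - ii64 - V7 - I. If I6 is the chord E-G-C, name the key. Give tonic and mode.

C major

The chord C/E is a major triad rooted on C; its label is I6.
If C is scale degree 1 and the mode makes that degree carry a major triad, the tonic is C and the mode is major.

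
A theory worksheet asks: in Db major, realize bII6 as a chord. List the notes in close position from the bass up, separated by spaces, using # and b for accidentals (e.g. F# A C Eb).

Gb Bbb Ebb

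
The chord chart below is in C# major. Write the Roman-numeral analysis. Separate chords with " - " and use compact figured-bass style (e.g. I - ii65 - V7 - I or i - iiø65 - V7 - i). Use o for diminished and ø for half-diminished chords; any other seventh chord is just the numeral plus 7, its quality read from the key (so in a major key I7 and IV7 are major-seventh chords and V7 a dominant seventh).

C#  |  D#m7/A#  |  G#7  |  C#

C#: major triad on C# = scale degree 1 → I.
D#m7/A#: root D# is the supertonic; minor seventh chord there is ii43.
G#7 has root G#, degree 5 in C# major, so V7.
C#: major triad on C# = scale degree 1 → I.

I - ii43 - V7 - I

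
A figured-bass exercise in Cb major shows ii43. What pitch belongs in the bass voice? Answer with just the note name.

Ab

ii in Cb major has root Db; the chord is Db-Fb-Ab-Cb.
The figure 43 means second inversion — the fifth is in the bass.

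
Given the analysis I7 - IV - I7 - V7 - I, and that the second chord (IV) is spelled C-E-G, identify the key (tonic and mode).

G major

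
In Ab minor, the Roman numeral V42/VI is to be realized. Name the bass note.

Bbb

The applied chord V42/VI is rooted on Cb: Cb-Eb-Gb-Bbb.
The figure 42 means third inversion — the seventh is in the bass.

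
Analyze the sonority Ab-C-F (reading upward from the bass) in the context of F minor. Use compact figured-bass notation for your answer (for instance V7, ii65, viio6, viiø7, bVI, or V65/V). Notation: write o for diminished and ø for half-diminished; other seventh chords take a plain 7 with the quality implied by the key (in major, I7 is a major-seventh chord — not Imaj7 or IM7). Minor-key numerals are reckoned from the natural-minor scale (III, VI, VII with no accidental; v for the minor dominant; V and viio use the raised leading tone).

i6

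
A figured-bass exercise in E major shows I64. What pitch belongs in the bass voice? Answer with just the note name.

B

I in E major has root E; the chord is E-G#-B.
The figure 64 means second inversion — the fifth is in the bass.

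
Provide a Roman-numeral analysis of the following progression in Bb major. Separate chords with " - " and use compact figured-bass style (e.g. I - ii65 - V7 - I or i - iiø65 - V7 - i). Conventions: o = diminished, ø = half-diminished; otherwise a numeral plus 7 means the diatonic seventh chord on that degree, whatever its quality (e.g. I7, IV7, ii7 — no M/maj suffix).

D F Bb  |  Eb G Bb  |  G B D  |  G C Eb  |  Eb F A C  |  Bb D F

I6 - IV - V/ii - ii64 - V42 - I

D-F-Bb has root Bb, degree 1 in Bb major, so I6.
Eb-G-Bb has root Eb, degree 4 in Bb major, so IV.
G-B-D is the secondary dominant of ii (major triad on G): V/ii.
G-C-Eb has root C, degree 2 in Bb major, so ii64.
Eb-F-A-C: dominant seventh chord on F = scale degree 5 → V42.
Bb-D-F: major triad on Bb = scale degree 1 → I.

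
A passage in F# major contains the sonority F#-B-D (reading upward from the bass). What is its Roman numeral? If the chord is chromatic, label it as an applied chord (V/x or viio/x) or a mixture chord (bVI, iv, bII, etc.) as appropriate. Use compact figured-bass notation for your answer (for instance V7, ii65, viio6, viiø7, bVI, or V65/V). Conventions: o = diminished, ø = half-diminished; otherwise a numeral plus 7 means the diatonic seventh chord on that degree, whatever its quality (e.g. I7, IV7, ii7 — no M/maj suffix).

Stacked in thirds the chord is B-D-F#: a minor triad on B.
B is the fourth degree of F# major. This is the minor subdominant, borrowed from the parallel minor.
With F# in the bass the chord is in second inversion, so the figured bass is 64.

iv64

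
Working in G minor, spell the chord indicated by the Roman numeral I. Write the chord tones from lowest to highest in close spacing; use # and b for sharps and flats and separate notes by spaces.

I is the major tonic (Picardy third), borrowed from the parallel major. In G minor that root is G.
So the chord is G-B-D.

G B D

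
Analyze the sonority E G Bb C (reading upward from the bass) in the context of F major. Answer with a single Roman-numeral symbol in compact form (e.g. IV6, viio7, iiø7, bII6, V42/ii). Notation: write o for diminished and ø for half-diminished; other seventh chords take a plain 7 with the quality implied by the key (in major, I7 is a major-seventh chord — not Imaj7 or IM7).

V65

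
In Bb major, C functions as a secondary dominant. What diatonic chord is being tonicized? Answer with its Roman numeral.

The chord is a major triad on C.
A dominant resolves down a perfect fifth: C → F. In Bb major, F is scale degree 5, i.e. V.

V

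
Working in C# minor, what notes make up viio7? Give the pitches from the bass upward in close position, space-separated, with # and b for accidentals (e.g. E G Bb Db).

In C# minor, the leading-tone chord is built on the raised seventh degree, B#.
Stacking thirds from B# gives B#-D#-F#-A.

B# D# F# A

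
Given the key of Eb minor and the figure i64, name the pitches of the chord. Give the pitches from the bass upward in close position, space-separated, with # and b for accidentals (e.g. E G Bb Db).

Bb Eb Gb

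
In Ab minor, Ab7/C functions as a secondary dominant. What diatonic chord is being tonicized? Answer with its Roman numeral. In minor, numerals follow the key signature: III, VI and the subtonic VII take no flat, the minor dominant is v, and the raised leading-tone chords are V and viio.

iv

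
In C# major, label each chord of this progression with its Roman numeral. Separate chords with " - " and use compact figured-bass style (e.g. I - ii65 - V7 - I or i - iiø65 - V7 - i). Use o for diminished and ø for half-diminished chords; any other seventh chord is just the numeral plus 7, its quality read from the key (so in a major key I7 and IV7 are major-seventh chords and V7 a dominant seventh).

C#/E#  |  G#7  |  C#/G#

C#/E#: root C# is the tonic; major triad there is I6.
G#7: dominant seventh chord on G# = scale degree 5 → V7.
C#/G#: major triad on C# = scale degree 1 → I64.

I6 - V7 - I64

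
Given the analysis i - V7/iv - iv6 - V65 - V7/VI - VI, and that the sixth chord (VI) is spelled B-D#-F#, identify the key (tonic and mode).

The chord B is a major triad rooted on B; its label is VI.
VI on B implies B is the submediant; that puts the tonic at D#, and the uppercase numeral fits minor mode.

D# minor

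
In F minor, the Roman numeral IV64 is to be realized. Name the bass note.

F

IV in F minor has root Bb; the chord is Bb-D-F.
The figure 64 means second inversion — the fifth is in the bass.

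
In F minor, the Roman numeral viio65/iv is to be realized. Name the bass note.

C

The applied chord viio65/iv is rooted on A: A-C-Eb-Gb.
The figure 65 means first inversion — the third is in the bass.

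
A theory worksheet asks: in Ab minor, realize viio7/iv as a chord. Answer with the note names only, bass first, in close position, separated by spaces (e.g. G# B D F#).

C Eb Gb Bbb

The slash marks an applied leading-tone chord: viio of iv. In Ab minor, iv is Db, so the leading tone to it is C, a half step below.
Building a fully diminished seventh chord on C gives C-Eb-Gb-Bbb.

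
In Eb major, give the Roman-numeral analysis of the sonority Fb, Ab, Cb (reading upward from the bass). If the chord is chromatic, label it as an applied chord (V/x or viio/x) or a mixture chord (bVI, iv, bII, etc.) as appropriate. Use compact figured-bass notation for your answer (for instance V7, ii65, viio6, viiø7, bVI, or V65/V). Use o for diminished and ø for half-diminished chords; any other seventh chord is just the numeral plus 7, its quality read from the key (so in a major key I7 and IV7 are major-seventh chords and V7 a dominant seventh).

bII

The pitches Fb-Ab-Cb form a major triad rooted on Fb.
Fb is the lowered second degree of Eb major (diatonic 2 would be F). This is the Neapolitan chord — a major triad on the lowered second degree.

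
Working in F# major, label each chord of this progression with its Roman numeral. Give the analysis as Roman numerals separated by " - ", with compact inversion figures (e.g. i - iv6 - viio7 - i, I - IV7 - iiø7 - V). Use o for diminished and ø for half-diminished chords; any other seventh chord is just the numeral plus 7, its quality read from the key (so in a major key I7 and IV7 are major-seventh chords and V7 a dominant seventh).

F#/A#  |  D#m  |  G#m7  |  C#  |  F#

F#/A#: major triad on F# = scale degree 1 → I6.
D#m: minor triad on D# = scale degree 6 → vi.
G#m7 has root G#, degree 2 in F# major, so ii7.
C#: major triad on C# = scale degree 5 → V.
F#: major triad on F# = scale degree 1 → I.

I6 - vi - ii7 - V - I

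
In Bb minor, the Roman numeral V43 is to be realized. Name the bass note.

C

V in Bb minor has root F; the chord is F-A-C-Eb.
The figure 43 means second inversion — the fifth is in the bass.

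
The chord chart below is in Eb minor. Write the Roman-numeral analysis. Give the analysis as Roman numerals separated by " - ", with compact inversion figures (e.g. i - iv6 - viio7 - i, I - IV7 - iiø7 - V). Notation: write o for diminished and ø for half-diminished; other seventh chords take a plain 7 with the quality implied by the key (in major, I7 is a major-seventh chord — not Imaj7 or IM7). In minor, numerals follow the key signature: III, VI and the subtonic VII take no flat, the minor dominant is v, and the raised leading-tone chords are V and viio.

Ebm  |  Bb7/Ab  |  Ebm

Ebm has root Eb, degree 1 in Eb minor, so i.
Bb7/Ab has root Bb, degree 5 in Eb minor, so V42.
Ebm: minor triad on Eb = scale degree 1 → i.

i - V42 - i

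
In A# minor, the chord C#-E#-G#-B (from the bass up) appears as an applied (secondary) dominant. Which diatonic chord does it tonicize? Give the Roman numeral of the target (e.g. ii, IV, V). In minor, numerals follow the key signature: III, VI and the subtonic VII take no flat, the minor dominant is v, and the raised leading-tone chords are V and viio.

VI

The chord is a dominant seventh chord on C#.
A dominant resolves down a perfect fifth: C# → F#. In A# minor, F# is scale degree 6, i.e. VI.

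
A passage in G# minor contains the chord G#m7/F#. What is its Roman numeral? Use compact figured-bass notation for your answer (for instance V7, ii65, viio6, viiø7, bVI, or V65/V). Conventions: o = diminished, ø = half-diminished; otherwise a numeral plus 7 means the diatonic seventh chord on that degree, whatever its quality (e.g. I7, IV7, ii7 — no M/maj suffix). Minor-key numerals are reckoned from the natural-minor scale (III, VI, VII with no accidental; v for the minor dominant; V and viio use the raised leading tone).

i42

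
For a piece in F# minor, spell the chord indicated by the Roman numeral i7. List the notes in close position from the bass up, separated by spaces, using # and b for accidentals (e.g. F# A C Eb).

F# A C# E

The numeral's case and figure indicate a minor seventh chord. In F# minor its root, the first degree, is F#.
Stacking thirds from F# gives F#-A-C#-E.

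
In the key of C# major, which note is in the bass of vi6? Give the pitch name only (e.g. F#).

vi in C# major has root A#; the chord is A#-C#-E#.
The figure 6 means first inversion — the third is in the bass.

C#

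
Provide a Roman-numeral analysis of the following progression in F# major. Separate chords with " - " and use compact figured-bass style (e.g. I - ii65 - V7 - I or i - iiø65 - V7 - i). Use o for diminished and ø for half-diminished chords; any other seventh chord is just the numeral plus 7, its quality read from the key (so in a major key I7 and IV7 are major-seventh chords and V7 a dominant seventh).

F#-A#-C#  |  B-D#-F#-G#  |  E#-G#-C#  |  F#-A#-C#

F#-A#-C# has root F#, degree 1 in F# major, so I.
B-D#-F#-G#: minor seventh chord on G# = scale degree 2 → ii65.
E#-G#-C#: root C# is the dominant; major triad there is V6.
F#-A#-C#: major triad on F# = scale degree 1 → I.

I - ii65 - V6 - I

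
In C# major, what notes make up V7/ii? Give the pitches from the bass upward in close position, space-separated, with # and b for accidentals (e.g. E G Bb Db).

A# C## E# G#

The slash means an applied dominant: we want the dominant of ii. In C# major, ii is D# minor, and its dominant is built on A#.
Building a dominant seventh chord on A# gives A#-C##-E#-G#.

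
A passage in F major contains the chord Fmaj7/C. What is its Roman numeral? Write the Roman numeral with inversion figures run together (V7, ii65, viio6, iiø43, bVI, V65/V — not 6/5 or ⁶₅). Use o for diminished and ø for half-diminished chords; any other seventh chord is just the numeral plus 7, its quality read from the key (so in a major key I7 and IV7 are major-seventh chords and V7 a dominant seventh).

I43

The pitches F-A-C-E form a major seventh chord rooted on F.
F is scale degree 1 in F major, and a major seventh chord on that degree is written I7.
With C in the bass the chord is in second inversion, so the figured bass is 43.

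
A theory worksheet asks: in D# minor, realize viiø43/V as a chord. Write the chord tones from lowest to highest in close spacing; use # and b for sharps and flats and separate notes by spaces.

D# F## G## B#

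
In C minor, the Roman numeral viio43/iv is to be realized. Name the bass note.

Bb

The applied chord viio43/iv is rooted on E: E-G-Bb-Db.
The figure 43 means second inversion — the fifth is in the bass.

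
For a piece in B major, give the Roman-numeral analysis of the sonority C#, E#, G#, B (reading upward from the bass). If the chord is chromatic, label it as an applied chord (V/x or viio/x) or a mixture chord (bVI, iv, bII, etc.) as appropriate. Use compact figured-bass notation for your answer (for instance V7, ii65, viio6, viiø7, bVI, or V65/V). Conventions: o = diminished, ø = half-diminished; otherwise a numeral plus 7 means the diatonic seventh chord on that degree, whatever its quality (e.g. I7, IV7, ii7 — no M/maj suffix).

V7/V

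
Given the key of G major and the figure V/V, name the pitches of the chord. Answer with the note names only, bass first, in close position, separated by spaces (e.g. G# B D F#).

The slash means an applied dominant: we want the dominant of V. In G major, V is D major, and its dominant is built on A.
Building a major triad on A gives A-C#-E.

A C# E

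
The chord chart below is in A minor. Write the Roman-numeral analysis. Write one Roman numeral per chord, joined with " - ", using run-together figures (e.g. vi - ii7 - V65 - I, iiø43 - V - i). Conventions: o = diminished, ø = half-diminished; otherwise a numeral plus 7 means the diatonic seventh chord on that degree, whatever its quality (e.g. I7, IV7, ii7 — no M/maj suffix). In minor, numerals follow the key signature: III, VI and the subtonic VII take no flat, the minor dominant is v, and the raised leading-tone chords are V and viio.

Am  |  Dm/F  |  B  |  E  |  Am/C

i - iv6 - V/V - V - i6

Am has root A, degree 1 in A minor, so i.
Dm/F: root D is the subdominant; minor triad there is iv6.
B: a major triad on B, the applied dominant of V → V/V.
E: root E is the dominant; major triad there is V.
Am/C has root A, degree 1 in A minor, so i6.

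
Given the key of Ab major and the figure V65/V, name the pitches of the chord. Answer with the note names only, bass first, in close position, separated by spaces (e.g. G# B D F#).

V65/V is a secondary dominant — the dominant seventh of V. V in Ab major is Eb, so the applied chord's root is Bb, a perfect fifth above.
Building a dominant seventh chord on Bb gives Bb-D-F-Ab.
The figured bass 65 indicates first inversion, placing the third (D) in the bass: D-F-Ab-Bb.

D F Ab Bb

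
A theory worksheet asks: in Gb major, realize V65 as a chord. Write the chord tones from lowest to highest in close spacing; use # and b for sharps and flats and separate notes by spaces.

In Gb major, scale degree 5 is Db, and the diatonic chord built there is a dominant seventh chord.
That chord is spelled Db-F-Ab-Cb.
With the 65 figure the chord is in first inversion; from the bass F upward in close position it reads F-Ab-Cb-Db.

F Ab Cb Db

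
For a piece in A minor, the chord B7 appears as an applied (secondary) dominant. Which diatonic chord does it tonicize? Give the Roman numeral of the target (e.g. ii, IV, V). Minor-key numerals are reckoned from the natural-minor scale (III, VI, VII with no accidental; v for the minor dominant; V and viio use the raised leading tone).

V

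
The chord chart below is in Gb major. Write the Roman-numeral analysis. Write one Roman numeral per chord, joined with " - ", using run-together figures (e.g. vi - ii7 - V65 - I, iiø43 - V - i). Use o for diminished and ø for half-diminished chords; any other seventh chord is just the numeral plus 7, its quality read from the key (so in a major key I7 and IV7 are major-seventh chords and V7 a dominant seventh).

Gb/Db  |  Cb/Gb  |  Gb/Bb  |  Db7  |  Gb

Gb/Db has root Gb, degree 1 in Gb major, so I64.
Cb/Gb: root Cb is the subdominant; major triad there is IV64.
Gb/Bb: major triad on Gb = scale degree 1 → I6.
Db7 has root Db, degree 5 in Gb major, so V7.
Gb: major triad on Gb = scale degree 1 → I.

I64 - IV64 - I6 - V7 - I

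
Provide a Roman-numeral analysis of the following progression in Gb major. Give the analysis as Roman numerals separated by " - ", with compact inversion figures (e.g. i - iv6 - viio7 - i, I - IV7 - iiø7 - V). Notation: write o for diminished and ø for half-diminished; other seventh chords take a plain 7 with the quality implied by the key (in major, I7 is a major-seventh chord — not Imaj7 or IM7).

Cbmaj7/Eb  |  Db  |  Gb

IV65 - V - I

Cbmaj7/Eb has root Cb, degree 4 in Gb major, so IV65.
Db has root Db, degree 5 in Gb major, so V.
Gb: root Gb is the tonic; major triad there is I.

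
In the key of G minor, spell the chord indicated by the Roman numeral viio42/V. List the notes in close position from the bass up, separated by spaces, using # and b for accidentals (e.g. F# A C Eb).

Bb C# E G

viio42/V is a secondary leading-tone chord. The target V is D in G minor; the applied chord is rooted a semitone below, on C#.
Building a fully diminished seventh chord on C# gives C#-E-G-Bb.
The figured bass 42 indicates third inversion, placing the seventh (Bb) in the bass: Bb-C#-E-G.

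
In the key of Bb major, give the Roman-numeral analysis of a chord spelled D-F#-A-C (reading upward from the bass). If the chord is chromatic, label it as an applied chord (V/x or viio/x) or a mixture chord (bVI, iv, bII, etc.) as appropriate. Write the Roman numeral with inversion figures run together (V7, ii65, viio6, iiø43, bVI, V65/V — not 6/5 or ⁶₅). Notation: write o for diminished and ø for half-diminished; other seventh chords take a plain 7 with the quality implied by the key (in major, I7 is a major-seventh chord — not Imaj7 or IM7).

The pitches D-F#-A-C form a dominant seventh chord rooted on D.
D is not a diatonic chord root with this quality in Bb major, but it lies a perfect fifth above G (vi), so the chord functions as an applied dominant of vi.

V7/vi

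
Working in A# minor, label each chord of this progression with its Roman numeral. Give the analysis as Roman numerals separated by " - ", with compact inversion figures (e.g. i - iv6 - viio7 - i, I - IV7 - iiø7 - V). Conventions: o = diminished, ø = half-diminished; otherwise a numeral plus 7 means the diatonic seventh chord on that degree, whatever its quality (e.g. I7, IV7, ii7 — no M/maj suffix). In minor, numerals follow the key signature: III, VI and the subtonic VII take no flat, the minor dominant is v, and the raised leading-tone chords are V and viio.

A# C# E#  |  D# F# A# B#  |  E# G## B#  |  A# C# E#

i - iiø65 - V - i

A#-C#-E#: minor triad on A# = scale degree 1 → i.
D#-F#-A#-B# has root B#, degree 2 in A# minor, so iiø65.
E#-G##-B# has root E#, degree 5 in A# minor, so V.
A#-C#-E#: minor triad on A# = scale degree 1 → i.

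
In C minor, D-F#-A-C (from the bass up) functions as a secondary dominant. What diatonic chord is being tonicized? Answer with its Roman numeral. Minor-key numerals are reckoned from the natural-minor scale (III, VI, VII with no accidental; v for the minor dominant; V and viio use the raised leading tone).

V

The chord is a dominant seventh chord on D.
A dominant resolves down a perfect fifth: D → G. In C minor, G is scale degree 5, i.e. V.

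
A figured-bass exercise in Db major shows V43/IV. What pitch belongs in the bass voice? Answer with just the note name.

The applied chord V43/IV is rooted on Db: Db-F-Ab-Cb.
The figure 43 means second inversion — the fifth is in the bass.

Ab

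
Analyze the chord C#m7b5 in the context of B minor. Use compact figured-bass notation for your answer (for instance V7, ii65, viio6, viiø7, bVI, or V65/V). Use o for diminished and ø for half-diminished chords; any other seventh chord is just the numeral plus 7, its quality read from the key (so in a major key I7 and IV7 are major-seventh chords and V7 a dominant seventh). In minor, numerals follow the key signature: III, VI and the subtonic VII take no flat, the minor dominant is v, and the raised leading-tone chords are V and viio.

Stacked in thirds the chord is C#-E-G-B: a half-diminished seventh chord on C#.
C# is scale degree 2 in B minor, and a half-diminished seventh chord on that degree is written iiø7.

iiø7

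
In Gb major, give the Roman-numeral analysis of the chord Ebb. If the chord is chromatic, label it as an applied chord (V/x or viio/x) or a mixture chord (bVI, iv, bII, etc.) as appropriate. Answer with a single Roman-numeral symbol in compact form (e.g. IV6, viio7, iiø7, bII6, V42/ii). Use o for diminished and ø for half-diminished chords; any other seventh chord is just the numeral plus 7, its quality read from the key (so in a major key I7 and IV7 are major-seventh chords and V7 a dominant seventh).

bVI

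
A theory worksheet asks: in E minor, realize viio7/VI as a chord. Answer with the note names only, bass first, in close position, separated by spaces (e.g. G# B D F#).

The slash marks an applied leading-tone chord: viio of VI. In E minor, VI is C, so the leading tone to it is B, a half step below.
Building a fully diminished seventh chord on B gives B-D-F-Ab.

B D F Ab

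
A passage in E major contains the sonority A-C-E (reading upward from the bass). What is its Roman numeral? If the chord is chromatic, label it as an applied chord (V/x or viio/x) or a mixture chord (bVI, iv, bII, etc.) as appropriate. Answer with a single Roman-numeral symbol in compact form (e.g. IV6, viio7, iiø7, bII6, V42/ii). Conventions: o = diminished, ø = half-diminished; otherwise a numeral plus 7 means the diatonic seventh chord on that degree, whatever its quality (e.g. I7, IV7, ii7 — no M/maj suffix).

The pitches A-C-E form a minor triad rooted on A.
A is the fourth degree of E major. This is the minor subdominant, borrowed from the parallel minor.

iv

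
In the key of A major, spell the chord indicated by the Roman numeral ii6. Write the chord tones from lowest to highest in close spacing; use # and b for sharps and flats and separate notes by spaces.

D F# B

In A major, the supertonic is B, and the diatonic chord built there is a minor triad.
Stacking thirds from B gives B-D-F#.
The figured bass 6 indicates first inversion, placing the third (D) in the bass: D-F#-B.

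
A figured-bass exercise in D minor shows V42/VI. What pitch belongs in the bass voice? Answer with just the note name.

The applied chord V42/VI is rooted on F: F-A-C-Eb.
The figure 42 means third inversion — the seventh is in the bass.

Eb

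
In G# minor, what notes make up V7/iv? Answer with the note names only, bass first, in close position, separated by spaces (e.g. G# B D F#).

The slash means an applied dominant: we want the dominant of iv. In G# minor, iv is C# minor, and its dominant is built on G#.
Building a dominant seventh chord on G# gives G#-B#-D#-F#.

G# B# D# F#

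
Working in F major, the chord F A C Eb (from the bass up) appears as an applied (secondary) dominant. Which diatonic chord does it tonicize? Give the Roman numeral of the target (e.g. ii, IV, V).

The chord is a dominant seventh chord on F.
A dominant resolves down a perfect fifth: F → Bb. In F major, Bb is scale degree 4, i.e. IV.

IV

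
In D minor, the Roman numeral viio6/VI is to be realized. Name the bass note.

The applied chord viio6/VI is rooted on A: A-C-Eb.
The figure 6 means first inversion — the third is in the bass.

C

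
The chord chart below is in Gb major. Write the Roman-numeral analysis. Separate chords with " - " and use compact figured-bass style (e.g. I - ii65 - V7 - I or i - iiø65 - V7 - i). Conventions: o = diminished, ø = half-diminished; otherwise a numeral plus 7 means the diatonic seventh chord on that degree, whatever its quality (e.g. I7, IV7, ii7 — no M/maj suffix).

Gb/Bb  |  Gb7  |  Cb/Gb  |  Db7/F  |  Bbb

I6 - V7/IV - IV64 - V65 - bIII

Gb/Bb has root Gb, degree 1 in Gb major, so I6.
Gb7: chromatic; Gb is V of IV, so V7/IV.
Cb/Gb has root Cb, degree 4 in Gb major, so IV64.
Db7/F: root Db is the dominant; dominant seventh chord there is V65.
Bbb: Bbb with this quality isn't in the key; it's bIII, borrowed from the parallel minor.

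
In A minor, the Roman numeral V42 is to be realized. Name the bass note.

V in A minor has root E; the chord is E-G#-B-D.
The figure 42 means third inversion — the seventh is in the bass.

D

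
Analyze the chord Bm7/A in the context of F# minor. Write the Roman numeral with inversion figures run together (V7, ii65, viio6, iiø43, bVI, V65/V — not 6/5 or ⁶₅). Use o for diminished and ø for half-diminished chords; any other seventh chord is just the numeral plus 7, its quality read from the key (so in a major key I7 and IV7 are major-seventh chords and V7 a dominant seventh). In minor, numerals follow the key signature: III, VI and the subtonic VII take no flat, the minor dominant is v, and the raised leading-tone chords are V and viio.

The pitches B-D-F#-A form a minor seventh chord rooted on B.
In F# minor, B is the subdominant; the diatonic minor seventh chord there is iv7.
With A in the bass the chord is in third inversion, so the figured bass is 42.

iv42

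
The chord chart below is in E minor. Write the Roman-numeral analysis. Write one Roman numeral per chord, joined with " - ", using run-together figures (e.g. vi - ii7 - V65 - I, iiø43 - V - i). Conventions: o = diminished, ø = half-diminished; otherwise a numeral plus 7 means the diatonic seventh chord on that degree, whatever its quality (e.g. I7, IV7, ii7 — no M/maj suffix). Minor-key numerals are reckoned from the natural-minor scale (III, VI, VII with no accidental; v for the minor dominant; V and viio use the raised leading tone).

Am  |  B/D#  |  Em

iv - V6 - i

Am has root A, degree 4 in E minor, so iv.
B/D# has root B, degree 5 in E minor, so V6.
Em: minor triad on E = scale degree 1 → i.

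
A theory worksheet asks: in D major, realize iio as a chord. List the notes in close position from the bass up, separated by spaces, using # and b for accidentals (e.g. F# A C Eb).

E G Bb

iio is the diminished supertonic triad, borrowed from the parallel minor. In D major that root is E.
So the chord is E-G-Bb, a diminished triad.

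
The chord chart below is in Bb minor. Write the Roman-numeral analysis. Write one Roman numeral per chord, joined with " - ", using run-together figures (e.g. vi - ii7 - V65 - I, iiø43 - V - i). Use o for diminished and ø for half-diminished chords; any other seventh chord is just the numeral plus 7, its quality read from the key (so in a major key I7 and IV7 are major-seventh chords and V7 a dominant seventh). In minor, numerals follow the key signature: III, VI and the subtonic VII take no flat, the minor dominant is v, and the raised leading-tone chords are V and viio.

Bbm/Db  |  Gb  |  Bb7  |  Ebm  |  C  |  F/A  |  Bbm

i6 - VI - V7/iv - iv - V/V - V6 - i

Bbm/Db has root Bb, degree 1 in Bb minor, so i6.
Gb has root Gb, degree 6 in Bb minor, so VI.
Bb7: a dominant seventh chord on Bb, the applied dominant of iv → V7/iv.
Ebm: root Eb is the subdominant; minor triad there is iv.
C: chromatic; C is V of V, so V/V.
F/A has root F, degree 5 in Bb minor, so V6.
Bbm: root Bb is the tonic; minor triad there is i.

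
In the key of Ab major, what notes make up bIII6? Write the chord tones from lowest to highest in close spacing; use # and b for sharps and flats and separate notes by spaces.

Eb Gb Cb

bIII6 is a major triad on the lowered third degree, borrowed from the parallel minor. In Ab major that root is Cb.
So the chord is Cb-Eb-Gb, a major triad.
The figured bass 6 indicates first inversion, placing the third (Eb) in the bass: Eb-Gb-Cb.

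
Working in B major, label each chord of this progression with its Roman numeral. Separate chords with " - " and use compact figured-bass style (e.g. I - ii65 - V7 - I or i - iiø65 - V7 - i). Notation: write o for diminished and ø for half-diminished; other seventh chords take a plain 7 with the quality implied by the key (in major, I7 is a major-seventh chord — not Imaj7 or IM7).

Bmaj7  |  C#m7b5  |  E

Bmaj7: major seventh chord on B = scale degree 1 → I7.
C#m7b5 is non-diatonic — iiø7, a mixture chord from B minor.
E: major triad on E = scale degree 4 → IV.

I7 - iiø7 - IV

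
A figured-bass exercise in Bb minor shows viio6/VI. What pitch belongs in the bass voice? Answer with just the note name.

Ab

The applied chord viio6/VI is rooted on F: F-Ab-Cb.
The figure 6 means first inversion — the third is in the bass.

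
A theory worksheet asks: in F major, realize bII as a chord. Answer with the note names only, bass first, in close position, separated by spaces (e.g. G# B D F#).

bII is the Neapolitan chord — a major triad on the lowered second degree. In F major that root is Gb.
So the chord is Gb-Bb-Db.

Gb Bb Db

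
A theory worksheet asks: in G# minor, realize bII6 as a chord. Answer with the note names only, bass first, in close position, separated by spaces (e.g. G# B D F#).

bII6 is the Neapolitan sixth — a major triad on the lowered second degree, here in its customary first inversion. In G# minor that root is A.
So the chord is A-C#-E, a major triad.
The figured bass 6 indicates first inversion, placing the third (C#) in the bass: C#-E-A.

C# E A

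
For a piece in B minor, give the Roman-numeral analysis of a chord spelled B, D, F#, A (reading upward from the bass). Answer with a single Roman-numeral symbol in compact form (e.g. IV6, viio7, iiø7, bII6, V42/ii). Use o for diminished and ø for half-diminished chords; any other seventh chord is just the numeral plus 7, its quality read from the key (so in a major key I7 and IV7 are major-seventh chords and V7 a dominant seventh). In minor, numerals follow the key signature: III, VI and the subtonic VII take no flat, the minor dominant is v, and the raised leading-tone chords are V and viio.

i7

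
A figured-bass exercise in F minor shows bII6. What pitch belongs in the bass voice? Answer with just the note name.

Bb

bII in F minor has root Gb; the chord is Gb-Bb-Db.
The figure 6 means first inversion — the third is in the bass.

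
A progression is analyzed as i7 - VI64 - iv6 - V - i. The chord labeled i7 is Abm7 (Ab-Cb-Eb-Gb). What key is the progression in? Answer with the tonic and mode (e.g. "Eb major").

i7 is given as Ab-Cb-Eb-Gb — a minor seventh chord with root Ab.
If Ab is scale degree 1 and the mode makes that degree carry a minor seventh chord, the tonic is Ab and the mode is minor.

Ab minor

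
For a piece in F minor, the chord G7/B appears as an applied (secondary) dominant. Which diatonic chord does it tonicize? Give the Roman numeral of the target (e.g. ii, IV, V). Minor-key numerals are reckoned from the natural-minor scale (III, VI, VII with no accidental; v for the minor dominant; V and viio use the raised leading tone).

The chord is a dominant seventh chord on G.
A dominant resolves down a perfect fifth: G → C. In F minor, C is scale degree 5, i.e. V.

V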